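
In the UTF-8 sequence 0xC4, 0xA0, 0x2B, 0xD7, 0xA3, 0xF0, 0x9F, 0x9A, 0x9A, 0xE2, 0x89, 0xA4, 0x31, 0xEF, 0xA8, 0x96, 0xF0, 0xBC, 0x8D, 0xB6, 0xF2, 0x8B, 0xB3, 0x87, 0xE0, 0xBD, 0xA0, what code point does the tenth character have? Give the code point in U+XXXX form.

Offset 0: leading byte 0xC4 = 11000100 → 2-byte char #1 = C4 A0.
Offset 2: leading byte 0x2B = 00101011 → 1-byte char #2 = 2B.
Offset 3: leading byte 0xD7 = 11010111 → 2-byte char #3 = D7 A3.
Offset 5: leading byte 0xF0 = 11110000 → 4-byte char #4 = F0 9F 9A 9A.
Offset 9: leading byte 0xE2 = 11100010 → 3-byte char #5 = E2 89 A4.
Offset 12: leading byte 0x31 = 00110001 → 1-byte char #6 = 31.
Offset 13: leading byte 0xEF = 11101111 → 3-byte char #7 = EF A8 96.
Offset 16: leading byte 0xF0 = 11110000 → 4-byte char #8 = F0 BC 8D B6.
Offset 20: leading byte 0xF2 = 11110010 → 4-byte char #9 = F2 8B B3 87.
Offset 24: leading byte 0xE0 = 11100000 → 3-byte char #10 = E0 BD A0.
Leading byte 0xE0 = 11100000 matches 1110xxxx → 3-byte sequence.
Byte 1: 0xE0 = 11100000, payload 0000 (4 bits).
Byte 2: 0xBD = 10111101 (10xxxxxx ✓), payload 111101.
Byte 3: 0xA0 = 10100000 (10xxxxxx ✓), payload 100000.
Concatenate: 0000111101100000 = 0xF60 (16 bits → U+0F60).

U+0F60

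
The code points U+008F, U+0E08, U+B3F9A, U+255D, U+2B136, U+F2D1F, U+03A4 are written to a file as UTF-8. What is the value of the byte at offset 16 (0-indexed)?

U+008F → 2-byte form C2 8F at offsets 0–1.
U+0E08 → 3-byte form E0 B8 88 at offsets 2–4.
U+B3F9A → 4-byte form F2 B3 BE 9A at offsets 5–8.
U+255D → 3-byte form E2 95 9D at offsets 9–11.
U+2B136 → 4-byte form F0 AB 84 B6 at offsets 12–15.
U+F2D1F → 4-byte form F3 B2 B4 9F at offsets 16–19.
Offset 16 falls in char 6's range; it's byte 1 of F3 B2 B4 9F = 0xF3.

0xF3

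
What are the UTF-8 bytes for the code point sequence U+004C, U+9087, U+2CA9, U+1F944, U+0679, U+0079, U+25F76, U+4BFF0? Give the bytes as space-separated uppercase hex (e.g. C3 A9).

U+004C: 1-byte form → 4C.
U+9087: 3-byte form → E9 82 87.
U+2CA9: 3-byte form → E2 B2 A9.
U+1F944: 4-byte form → F0 9F A5 84.
U+0679: 2-byte form → D9 B9.
U+0079: 1-byte form → 79.
U+25F76: 4-byte form → F0 A5 BD B6.
U+4BFF0: 4-byte form → F1 8B BF B0.
Concatenated (22 bytes): 4C E9 82 87 E2 B2 A9 F0 9F A5 84 D9 B9 79 F0 A5 BD B6 F1 8B BF B0.

4C E9 82 87 E2 B2 A9 F0 9F A5 84 D9 B9 79 F0 A5 BD B6 F1 8B BF B0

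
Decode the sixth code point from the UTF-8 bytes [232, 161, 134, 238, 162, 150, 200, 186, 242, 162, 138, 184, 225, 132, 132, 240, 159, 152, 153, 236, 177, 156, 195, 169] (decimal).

Offset 0: leading byte 0xE8 = 11101000 → 3-byte char #1 = E8 A1 86.
Offset 3: leading byte 0xEE = 11101110 → 3-byte char #2 = EE A2 96.
Offset 6: leading byte 0xC8 = 11001000 → 2-byte char #3 = C8 BA.
Offset 8: leading byte 0xF2 = 11110010 → 4-byte char #4 = F2 A2 8A B8.
Offset 12: leading byte 0xE1 = 11100001 → 3-byte char #5 = E1 84 84.
Offset 15: leading byte 0xF0 = 11110000 → 4-byte char #6 = F0 9F 98 99.
Leading byte 0xF0 = 11110000 matches 11110xxx → 4-byte sequence.
Byte 1: 0xF0 = 11110000, payload 000 (3 bits).
Byte 2: 0x9F = 10011111 (10xxxxxx ✓), payload 011111.
Byte 3: 0x98 = 10011000 (10xxxxxx ✓), payload 011000.
Byte 4: 0x99 = 10011001 (10xxxxxx ✓), payload 011001.
Concatenate: 000011111011000011001 = 0x1F619 (21 bits → U+1F619).

U+1F619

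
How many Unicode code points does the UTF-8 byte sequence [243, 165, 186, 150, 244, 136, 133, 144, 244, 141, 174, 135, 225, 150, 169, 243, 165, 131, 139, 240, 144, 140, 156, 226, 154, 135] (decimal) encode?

7

Byte at offset 0: 0xF3 = 11110011 → 4-byte char (#1). Advance 4.
Byte at offset 4: 0xF4 = 11110100 → 4-byte char (#2). Advance 4.
Byte at offset 8: 0xF4 = 11110100 → 4-byte char (#3). Advance 4.
Byte at offset 12: 0xE1 = 11100001 → 3-byte char (#4). Advance 3.
Byte at offset 15: 0xF3 = 11110011 → 4-byte char (#5). Advance 4.
Byte at offset 19: 0xF0 = 11110000 → 4-byte char (#6). Advance 4.
Byte at offset 23: 0xE2 = 11100010 → 3-byte char (#7). Advance 3.
Reached end at offset 26 after 7 code points.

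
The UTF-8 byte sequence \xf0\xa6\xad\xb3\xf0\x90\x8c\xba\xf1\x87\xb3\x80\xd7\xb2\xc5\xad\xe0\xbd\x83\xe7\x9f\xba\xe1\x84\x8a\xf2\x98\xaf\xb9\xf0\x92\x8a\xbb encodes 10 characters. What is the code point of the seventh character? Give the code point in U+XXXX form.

U+77FA

Offset 0: leading byte 0xF0 = 11110000 → 4-byte char #1 = F0 A6 AD B3.
Offset 4: leading byte 0xF0 = 11110000 → 4-byte char #2 = F0 90 8C BA.
Offset 8: leading byte 0xF1 = 11110001 → 4-byte char #3 = F1 87 B3 80.
Offset 12: leading byte 0xD7 = 11010111 → 2-byte char #4 = D7 B2.
Offset 14: leading byte 0xC5 = 11000101 → 2-byte char #5 = C5 AD.
Offset 16: leading byte 0xE0 = 11100000 → 3-byte char #6 = E0 BD 83.
Offset 19: leading byte 0xE7 = 11100111 → 3-byte char #7 = E7 9F BA.
Leading byte 0xE7 = 11100111 matches 1110xxxx → 3-byte sequence.
Byte 1: 0xE7 = 11100111, payload 0111 (4 bits).
Byte 2: 0x9F = 10011111 (10xxxxxx ✓), payload 011111.
Byte 3: 0xBA = 10111010 (10xxxxxx ✓), payload 111010.
Concatenate: 0111011111111010 = 0x77FA (16 bits → U+77FA).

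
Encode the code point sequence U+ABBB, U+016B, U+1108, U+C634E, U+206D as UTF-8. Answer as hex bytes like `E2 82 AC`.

U+ABBB: 3-byte form → EA AE BB.
U+016B: 2-byte form → C5 AB.
U+1108: 3-byte form → E1 84 88.
U+C634E: 4-byte form → F3 86 8D 8E.
U+206D: 3-byte form → E2 81 AD.
Concatenated (15 bytes): EA AE BB C5 AB E1 84 88 F3 86 8D 8E E2 81 AD.

EA AE BB C5 AB E1 84 88 F3 86 8D 8E E2 81 AD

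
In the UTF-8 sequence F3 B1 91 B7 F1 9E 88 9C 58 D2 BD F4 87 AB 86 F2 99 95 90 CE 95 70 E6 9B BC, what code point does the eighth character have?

U+0070

Offset 0: leading byte 0xF3 = 11110011 → 4-byte char #1 = F3 B1 91 B7.
Offset 4: leading byte 0xF1 = 11110001 → 4-byte char #2 = F1 9E 88 9C.
Offset 8: leading byte 0x58 = 01011000 → 1-byte char #3 = 58.
Offset 9: leading byte 0xD2 = 11010010 → 2-byte char #4 = D2 BD.
Offset 11: leading byte 0xF4 = 11110100 → 4-byte char #5 = F4 87 AB 86.
Offset 15: leading byte 0xF2 = 11110010 → 4-byte char #6 = F2 99 95 90.
Offset 19: leading byte 0xCE = 11001110 → 2-byte char #7 = CE 95.
Offset 21: leading byte 0x70 = 01110000 → 1-byte char #8 = 70.
Leading byte 0x70 = 01110000 matches 0xxxxxxx → 1-byte sequence.
Byte 1: 0x70 = 01110000, payload 1110000 (7 bits).
Concatenate: 1110000 = 0x70 (7 bits → U+0070).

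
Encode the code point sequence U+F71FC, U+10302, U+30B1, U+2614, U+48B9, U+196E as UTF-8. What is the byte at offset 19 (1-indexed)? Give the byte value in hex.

0xA5

1-indexed offset 19 is 0-indexed offset 18.
U+F71FC → 4-byte form F3 B7 87 BC at offsets 0–3.
U+10302 → 4-byte form F0 90 8C 82 at offsets 4–7.
U+30B1 → 3-byte form E3 82 B1 at offsets 8–10.
U+2614 → 3-byte form E2 98 94 at offsets 11–13.
U+48B9 → 3-byte form E4 A2 B9 at offsets 14–16.
U+196E → 3-byte form E1 A5 AE at offsets 17–19.
Offset 18 falls in char 6's range; it's byte 2 of E1 A5 AE = 0xA5.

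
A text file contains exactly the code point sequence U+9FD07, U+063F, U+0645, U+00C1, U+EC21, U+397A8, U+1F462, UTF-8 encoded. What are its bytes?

F2 9F B4 87 D8 BF D9 85 C3 81 EE B0 A1 F0 B9 9E A8 F0 9F 91 A2

U+9FD07: 4-byte form → F2 9F B4 87.
U+063F: 2-byte form → D8 BF.
U+0645: 2-byte form → D9 85.
U+00C1: 2-byte form → C3 81.
U+EC21: 3-byte form → EE B0 A1.
U+397A8: 4-byte form → F0 B9 9E A8.
U+1F462: 4-byte form → F0 9F 91 A2.
Concatenated (21 bytes): F2 9F B4 87 D8 BF D9 85 C3 81 EE B0 A1 F0 B9 9E A8 F0 9F 91 A2.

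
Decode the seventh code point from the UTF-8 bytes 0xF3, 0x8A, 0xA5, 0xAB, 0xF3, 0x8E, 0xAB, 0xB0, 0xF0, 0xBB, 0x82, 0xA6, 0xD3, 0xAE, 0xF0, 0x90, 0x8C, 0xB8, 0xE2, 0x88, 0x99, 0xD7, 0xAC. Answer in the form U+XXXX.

U+05EC

Offset 0: leading byte 0xF3 = 11110011 → 4-byte char #1 = F3 8A A5 AB.
Offset 4: leading byte 0xF3 = 11110011 → 4-byte char #2 = F3 8E AB B0.
Offset 8: leading byte 0xF0 = 11110000 → 4-byte char #3 = F0 BB 82 A6.
Offset 12: leading byte 0xD3 = 11010011 → 2-byte char #4 = D3 AE.
Offset 14: leading byte 0xF0 = 11110000 → 4-byte char #5 = F0 90 8C B8.
Offset 18: leading byte 0xE2 = 11100010 → 3-byte char #6 = E2 88 99.
Offset 21: leading byte 0xD7 = 11010111 → 2-byte char #7 = D7 AC.
Leading byte 0xD7 = 11010111 matches 110xxxxx → 2-byte sequence.
Byte 1: 0xD7 = 11010111, payload 10111 (5 bits).
Byte 2: 0xAC = 10101100 (10xxxxxx ✓), payload 101100.
Concatenate: 10111101100 = 0x5EC (11 bits → U+05EC).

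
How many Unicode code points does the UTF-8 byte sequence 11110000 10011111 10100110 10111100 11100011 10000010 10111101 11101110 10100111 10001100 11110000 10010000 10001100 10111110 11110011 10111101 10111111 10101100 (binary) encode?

5

Byte at offset 0: 0xF0 = 11110000 → 4-byte char (#1). Advance 4.
Byte at offset 4: 0xE3 = 11100011 → 3-byte char (#2). Advance 3.
Byte at offset 7: 0xEE = 11101110 → 3-byte char (#3). Advance 3.
Byte at offset 10: 0xF0 = 11110000 → 4-byte char (#4). Advance 4.
Byte at offset 14: 0xF3 = 11110011 → 4-byte char (#5). Advance 4.
Reached end at offset 18 after 5 code points.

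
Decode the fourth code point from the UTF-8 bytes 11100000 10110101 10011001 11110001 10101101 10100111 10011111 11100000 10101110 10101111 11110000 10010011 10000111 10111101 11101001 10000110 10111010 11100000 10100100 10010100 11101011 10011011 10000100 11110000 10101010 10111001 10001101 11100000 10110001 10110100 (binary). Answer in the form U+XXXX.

U+131FD

Offset 0: leading byte 0xE0 = 11100000 → 3-byte char #1 = E0 B5 99.
Offset 3: leading byte 0xF1 = 11110001 → 4-byte char #2 = F1 AD A7 9F.
Offset 7: leading byte 0xE0 = 11100000 → 3-byte char #3 = E0 AE AF.
Offset 10: leading byte 0xF0 = 11110000 → 4-byte char #4 = F0 93 87 BD.
Leading byte 0xF0 = 11110000 matches 11110xxx → 4-byte sequence.
Byte 1: 0xF0 = 11110000, payload 000 (3 bits).
Byte 2: 0x93 = 10010011 (10xxxxxx ✓), payload 010011.
Byte 3: 0x87 = 10000111 (10xxxxxx ✓), payload 000111.
Byte 4: 0xBD = 10111101 (10xxxxxx ✓), payload 111101.
Concatenate: 000010011000111111101 = 0x131FD (21 bits → U+131FD).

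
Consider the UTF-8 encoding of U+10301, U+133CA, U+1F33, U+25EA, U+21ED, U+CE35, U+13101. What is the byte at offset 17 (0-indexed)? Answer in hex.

0xEC

U+10301 → 4-byte form F0 90 8C 81 at offsets 0–3.
U+133CA → 4-byte form F0 93 8F 8A at offsets 4–7.
U+1F33 → 3-byte form E1 BC B3 at offsets 8–10.
U+25EA → 3-byte form E2 97 AA at offsets 11–13.
U+21ED → 3-byte form E2 87 AD at offsets 14–16.
U+CE35 → 3-byte form EC B8 B5 at offsets 17–19.
Offset 17 falls in char 6's range; it's byte 1 of EC B8 B5 = 0xEC.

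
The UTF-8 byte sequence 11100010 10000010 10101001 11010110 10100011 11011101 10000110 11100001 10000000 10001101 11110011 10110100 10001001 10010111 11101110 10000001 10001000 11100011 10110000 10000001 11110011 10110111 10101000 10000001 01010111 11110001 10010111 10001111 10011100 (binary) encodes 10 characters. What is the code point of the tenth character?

Offset 0: leading byte 0xE2 = 11100010 → 3-byte char #1 = E2 82 A9.
Offset 3: leading byte 0xD6 = 11010110 → 2-byte char #2 = D6 A3.
Offset 5: leading byte 0xDD = 11011101 → 2-byte char #3 = DD 86.
Offset 7: leading byte 0xE1 = 11100001 → 3-byte char #4 = E1 80 8D.
Offset 10: leading byte 0xF3 = 11110011 → 4-byte char #5 = F3 B4 89 97.
Offset 14: leading byte 0xEE = 11101110 → 3-byte char #6 = EE 81 88.
Offset 17: leading byte 0xE3 = 11100011 → 3-byte char #7 = E3 B0 81.
Offset 20: leading byte 0xF3 = 11110011 → 4-byte char #8 = F3 B7 A8 81.
Offset 24: leading byte 0x57 = 01010111 → 1-byte char #9 = 57.
Offset 25: leading byte 0xF1 = 11110001 → 4-byte char #10 = F1 97 8F 9C.
Leading byte 0xF1 = 11110001 matches 11110xxx → 4-byte sequence.
Byte 1: 0xF1 = 11110001, payload 001 (3 bits).
Byte 2: 0x97 = 10010111 (10xxxxxx ✓), payload 010111.
Byte 3: 0x8F = 10001111 (10xxxxxx ✓), payload 001111.
Byte 4: 0x9C = 10011100 (10xxxxxx ✓), payload 011100.
Concatenate: 001010111001111011100 = 0x573DC (21 bits → U+573DC).

U+573DC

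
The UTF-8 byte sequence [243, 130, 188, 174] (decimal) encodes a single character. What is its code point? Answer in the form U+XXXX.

Leading byte 0xF3 = 11110011 matches 11110xxx → 4-byte sequence.
Byte 1: 0xF3 = 11110011, payload 011 (3 bits).
Byte 2: 0x82 = 10000010 (10xxxxxx ✓), payload 000010.
Byte 3: 0xBC = 10111100 (10xxxxxx ✓), payload 111100.
Byte 4: 0xAE = 10101110 (10xxxxxx ✓), payload 101110.
Concatenate: 011000010111100101110 = 0xC2F2E (21 bits → U+C2F2E).

U+C2F2E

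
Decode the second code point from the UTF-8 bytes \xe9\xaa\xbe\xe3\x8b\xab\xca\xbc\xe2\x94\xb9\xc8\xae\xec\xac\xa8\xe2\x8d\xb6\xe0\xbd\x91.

Offset 0: leading byte 0xE9 = 11101001 → 3-byte char #1 = E9 AA BE.
Offset 3: leading byte 0xE3 = 11100011 → 3-byte char #2 = E3 8B AB.
Leading byte 0xE3 = 11100011 matches 1110xxxx → 3-byte sequence.
Byte 1: 0xE3 = 11100011, payload 0011 (4 bits).
Byte 2: 0x8B = 10001011 (10xxxxxx ✓), payload 001011.
Byte 3: 0xAB = 10101011 (10xxxxxx ✓), payload 101011.
Concatenate: 0011001011101011 = 0x32EB (16 bits → U+32EB).

U+32EB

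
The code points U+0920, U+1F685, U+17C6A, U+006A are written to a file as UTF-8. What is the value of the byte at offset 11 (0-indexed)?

U+0920 → 3-byte form E0 A4 A0 at offsets 0–2.
U+1F685 → 4-byte form F0 9F 9A 85 at offsets 3–6.
U+17C6A → 4-byte form F0 97 B1 AA at offsets 7–10.
U+006A → 1-byte form 6A at offsets 11–11.
Offset 11 falls in char 4's range; it's byte 1 of 6A = 0x6A.

0x6A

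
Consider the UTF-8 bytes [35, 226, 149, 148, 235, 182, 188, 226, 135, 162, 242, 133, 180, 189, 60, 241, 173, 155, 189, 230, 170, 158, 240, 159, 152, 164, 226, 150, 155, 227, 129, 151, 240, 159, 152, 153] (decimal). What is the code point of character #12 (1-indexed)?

Offset 0: leading byte 0x23 = 00100011 → 1-byte char #1 = 23.
Offset 1: leading byte 0xE2 = 11100010 → 3-byte char #2 = E2 95 94.
Offset 4: leading byte 0xEB = 11101011 → 3-byte char #3 = EB B6 BC.
Offset 7: leading byte 0xE2 = 11100010 → 3-byte char #4 = E2 87 A2.
Offset 10: leading byte 0xF2 = 11110010 → 4-byte char #5 = F2 85 B4 BD.
Offset 14: leading byte 0x3C = 00111100 → 1-byte char #6 = 3C.
Offset 15: leading byte 0xF1 = 11110001 → 4-byte char #7 = F1 AD 9B BD.
Offset 19: leading byte 0xE6 = 11100110 → 3-byte char #8 = E6 AA 9E.
Offset 22: leading byte 0xF0 = 11110000 → 4-byte char #9 = F0 9F 98 A4.
Offset 26: leading byte 0xE2 = 11100010 → 3-byte char #10 = E2 96 9B.
Offset 29: leading byte 0xE3 = 11100011 → 3-byte char #11 = E3 81 97.
Offset 32: leading byte 0xF0 = 11110000 → 4-byte char #12 = F0 9F 98 99.
Leading byte 0xF0 = 11110000 matches 11110xxx → 4-byte sequence.
Byte 1: 0xF0 = 11110000, payload 000 (3 bits).
Byte 2: 0x9F = 10011111 (10xxxxxx ✓), payload 011111.
Byte 3: 0x98 = 10011000 (10xxxxxx ✓), payload 011000.
Byte 4: 0x99 = 10011001 (10xxxxxx ✓), payload 011001.
Concatenate: 000011111011000011001 = 0x1F619 (21 bits → U+1F619).

U+1F619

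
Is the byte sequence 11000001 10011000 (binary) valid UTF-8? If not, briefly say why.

Leading byte 0xC1 = 11000001 → 2-byte form.
Continuation bytes all match 10xxxxxx. Payload decodes to 0x58.
But 0x58 < 0x80, the minimum for a 2-byte sequence — this is an overlong encoding.

invalid (overlong encoding)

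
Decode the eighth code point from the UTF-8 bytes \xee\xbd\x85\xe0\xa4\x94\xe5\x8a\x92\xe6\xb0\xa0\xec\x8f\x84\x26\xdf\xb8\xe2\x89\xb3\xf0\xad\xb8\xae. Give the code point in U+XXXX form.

U+2273

Offset 0: leading byte 0xEE = 11101110 → 3-byte char #1 = EE BD 85.
Offset 3: leading byte 0xE0 = 11100000 → 3-byte char #2 = E0 A4 94.
Offset 6: leading byte 0xE5 = 11100101 → 3-byte char #3 = E5 8A 92.
Offset 9: leading byte 0xE6 = 11100110 → 3-byte char #4 = E6 B0 A0.
Offset 12: leading byte 0xEC = 11101100 → 3-byte char #5 = EC 8F 84.
Offset 15: leading byte 0x26 = 00100110 → 1-byte char #6 = 26.
Offset 16: leading byte 0xDF = 11011111 → 2-byte char #7 = DF B8.
Offset 18: leading byte 0xE2 = 11100010 → 3-byte char #8 = E2 89 B3.
Leading byte 0xE2 = 11100010 matches 1110xxxx → 3-byte sequence.
Byte 1: 0xE2 = 11100010, payload 0010 (4 bits).
Byte 2: 0x89 = 10001001 (10xxxxxx ✓), payload 001001.
Byte 3: 0xB3 = 10110011 (10xxxxxx ✓), payload 110011.
Concatenate: 0010001001110011 = 0x2273 (16 bits → U+2273).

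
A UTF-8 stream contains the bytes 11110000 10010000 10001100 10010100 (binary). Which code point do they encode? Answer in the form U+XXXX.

Leading byte 0xF0 = 11110000 matches 11110xxx → 4-byte sequence.
Byte 1: 0xF0 = 11110000, payload 000 (3 bits).
Byte 2: 0x90 = 10010000 (10xxxxxx ✓), payload 010000.
Byte 3: 0x8C = 10001100 (10xxxxxx ✓), payload 001100.
Byte 4: 0x94 = 10010100 (10xxxxxx ✓), payload 010100.
Concatenate: 000010000001100010100 = 0x10314 (21 bits → U+10314).

U+10314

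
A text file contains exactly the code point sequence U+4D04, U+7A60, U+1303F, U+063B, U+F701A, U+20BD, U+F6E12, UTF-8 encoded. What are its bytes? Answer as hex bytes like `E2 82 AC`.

U+4D04: 3-byte form → E4 B4 84.
U+7A60: 3-byte form → E7 A9 A0.
U+1303F: 4-byte form → F0 93 80 BF.
U+063B: 2-byte form → D8 BB.
U+F701A: 4-byte form → F3 B7 80 9A.
U+20BD: 3-byte form → E2 82 BD.
U+F6E12: 4-byte form → F3 B6 B8 92.
Concatenated (23 bytes): E4 B4 84 E7 A9 A0 F0 93 80 BF D8 BB F3 B7 80 9A E2 82 BD F3 B6 B8 92.

E4 B4 84 E7 A9 A0 F0 93 80 BF D8 BB F3 B7 80 9A E2 82 BD F3 B6 B8 92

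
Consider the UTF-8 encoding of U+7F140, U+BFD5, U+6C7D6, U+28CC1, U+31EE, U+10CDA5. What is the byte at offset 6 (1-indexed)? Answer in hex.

1-indexed offset 6 is 0-indexed offset 5.
U+7F140 → 4-byte form F1 BF 85 80 at offsets 0–3.
U+BFD5 → 3-byte form EB BF 95 at offsets 4–6.
Offset 5 falls in char 2's range; it's byte 2 of EB BF 95 = 0xBF.

0xBF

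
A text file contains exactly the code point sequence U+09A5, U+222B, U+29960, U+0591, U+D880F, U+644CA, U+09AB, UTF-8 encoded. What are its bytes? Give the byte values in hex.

E0 A6 A5 E2 88 AB F0 A9 A5 A0 D6 91 F3 98 A0 8F F1 A4 93 8A E0 A6 AB

U+09A5: 3-byte form → E0 A6 A5.
U+222B: 3-byte form → E2 88 AB.
U+29960: 4-byte form → F0 A9 A5 A0.
U+0591: 2-byte form → D6 91.
U+D880F: 4-byte form → F3 98 A0 8F.
U+644CA: 4-byte form → F1 A4 93 8A.
U+09AB: 3-byte form → E0 A6 AB.
Concatenated (23 bytes): E0 A6 A5 E2 88 AB F0 A9 A5 A0 D6 91 F3 98 A0 8F F1 A4 93 8A E0 A6 AB.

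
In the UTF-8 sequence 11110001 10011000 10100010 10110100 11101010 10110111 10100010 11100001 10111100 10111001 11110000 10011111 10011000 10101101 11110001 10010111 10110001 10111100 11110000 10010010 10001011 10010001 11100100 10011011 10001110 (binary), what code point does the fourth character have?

U+1F62D

Offset 0: leading byte 0xF1 = 11110001 → 4-byte char #1 = F1 98 A2 B4.
Offset 4: leading byte 0xEA = 11101010 → 3-byte char #2 = EA B7 A2.
Offset 7: leading byte 0xE1 = 11100001 → 3-byte char #3 = E1 BC B9.
Offset 10: leading byte 0xF0 = 11110000 → 4-byte char #4 = F0 9F 98 AD.
Leading byte 0xF0 = 11110000 matches 11110xxx → 4-byte sequence.
Byte 1: 0xF0 = 11110000, payload 000 (3 bits).
Byte 2: 0x9F = 10011111 (10xxxxxx ✓), payload 011111.
Byte 3: 0x98 = 10011000 (10xxxxxx ✓), payload 011000.
Byte 4: 0xAD = 10101101 (10xxxxxx ✓), payload 101101.
Concatenate: 000011111011000101101 = 0x1F62D (21 bits → U+1F62D).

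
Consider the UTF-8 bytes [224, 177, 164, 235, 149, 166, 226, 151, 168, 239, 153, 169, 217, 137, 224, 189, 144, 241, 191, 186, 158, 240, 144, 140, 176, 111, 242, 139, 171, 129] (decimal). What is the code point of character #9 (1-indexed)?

U+006F

Offset 0: leading byte 0xE0 = 11100000 → 3-byte char #1 = E0 B1 A4.
Offset 3: leading byte 0xEB = 11101011 → 3-byte char #2 = EB 95 A6.
Offset 6: leading byte 0xE2 = 11100010 → 3-byte char #3 = E2 97 A8.
Offset 9: leading byte 0xEF = 11101111 → 3-byte char #4 = EF 99 A9.
Offset 12: leading byte 0xD9 = 11011001 → 2-byte char #5 = D9 89.
Offset 14: leading byte 0xE0 = 11100000 → 3-byte char #6 = E0 BD 90.
Offset 17: leading byte 0xF1 = 11110001 → 4-byte char #7 = F1 BF BA 9E.
Offset 21: leading byte 0xF0 = 11110000 → 4-byte char #8 = F0 90 8C B0.
Offset 25: leading byte 0x6F = 01101111 → 1-byte char #9 = 6F.
Leading byte 0x6F = 01101111 matches 0xxxxxxx → 1-byte sequence.
Byte 1: 0x6F = 01101111, payload 1101111 (7 bits).
Concatenate: 1101111 = 0x6F (7 bits → U+006F).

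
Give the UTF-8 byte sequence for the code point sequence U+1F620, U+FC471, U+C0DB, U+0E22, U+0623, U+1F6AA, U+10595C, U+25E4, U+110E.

F0 9F 98 A0 F3 BC 91 B1 EC 83 9B E0 B8 A2 D8 A3 F0 9F 9A AA F4 85 A5 9C E2 97 A4 E1 84 8E

U+1F620: 4-byte form → F0 9F 98 A0.
U+FC471: 4-byte form → F3 BC 91 B1.
U+C0DB: 3-byte form → EC 83 9B.
U+0E22: 3-byte form → E0 B8 A2.
U+0623: 2-byte form → D8 A3.
U+1F6AA: 4-byte form → F0 9F 9A AA.
U+10595C: 4-byte form → F4 85 A5 9C.
U+25E4: 3-byte form → E2 97 A4.
U+110E: 3-byte form → E1 84 8E.
Concatenated (30 bytes): F0 9F 98 A0 F3 BC 91 B1 EC 83 9B E0 B8 A2 D8 A3 F0 9F 9A AA F4 85 A5 9C E2 97 A4 E1 84 8E.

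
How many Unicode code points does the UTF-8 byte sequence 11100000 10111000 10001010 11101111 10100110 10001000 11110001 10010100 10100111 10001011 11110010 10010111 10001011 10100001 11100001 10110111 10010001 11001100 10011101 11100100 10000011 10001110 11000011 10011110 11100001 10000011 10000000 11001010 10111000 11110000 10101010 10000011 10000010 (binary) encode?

11

Byte at offset 0: 0xE0 = 11100000 → 3-byte char (#1). Advance 3.
Byte at offset 3: 0xEF = 11101111 → 3-byte char (#2). Advance 3.
Byte at offset 6: 0xF1 = 11110001 → 4-byte char (#3). Advance 4.
Byte at offset 10: 0xF2 = 11110010 → 4-byte char (#4). Advance 4.
Byte at offset 14: 0xE1 = 11100001 → 3-byte char (#5). Advance 3.
Byte at offset 17: 0xCC = 11001100 → 2-byte char (#6). Advance 2.
Byte at offset 19: 0xE4 = 11100100 → 3-byte char (#7). Advance 3.
Byte at offset 22: 0xC3 = 11000011 → 2-byte char (#8). Advance 2.
Byte at offset 24: 0xE1 = 11100001 → 3-byte char (#9). Advance 3.
Byte at offset 27: 0xCA = 11001010 → 2-byte char (#10). Advance 2.
Byte at offset 29: 0xF0 = 11110000 → 4-byte char (#11). Advance 4.
Reached end at offset 33 after 11 code points.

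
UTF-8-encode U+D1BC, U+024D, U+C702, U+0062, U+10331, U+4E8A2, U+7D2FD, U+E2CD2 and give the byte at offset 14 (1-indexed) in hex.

0xF1

1-indexed offset 14 is 0-indexed offset 13.
U+D1BC → 3-byte form ED 86 BC at offsets 0–2.
U+024D → 2-byte form C9 8D at offsets 3–4.
U+C702 → 3-byte form EC 9C 82 at offsets 5–7.
U+0062 → 1-byte form 62 at offsets 8–8.
U+10331 → 4-byte form F0 90 8C B1 at offsets 9–12.
U+4E8A2 → 4-byte form F1 8E A2 A2 at offsets 13–16.
Offset 13 falls in char 6's range; it's byte 1 of F1 8E A2 A2 = 0xF1.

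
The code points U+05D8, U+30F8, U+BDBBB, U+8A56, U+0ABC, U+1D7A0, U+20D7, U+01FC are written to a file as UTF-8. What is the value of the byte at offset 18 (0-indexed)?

U+05D8 → 2-byte form D7 98 at offsets 0–1.
U+30F8 → 3-byte form E3 83 B8 at offsets 2–4.
U+BDBBB → 4-byte form F2 BD AE BB at offsets 5–8.
U+8A56 → 3-byte form E8 A9 96 at offsets 9–11.
U+0ABC → 3-byte form E0 AA BC at offsets 12–14.
U+1D7A0 → 4-byte form F0 9D 9E A0 at offsets 15–18.
Offset 18 falls in char 6's range; it's byte 4 of F0 9D 9E A0 = 0xA0.

0xA0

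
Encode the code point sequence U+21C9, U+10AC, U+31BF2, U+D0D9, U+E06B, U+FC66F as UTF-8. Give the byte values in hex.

E2 87 89 E1 82 AC F0 B1 AF B2 ED 83 99 EE 81 AB F3 BC 99 AF

U+21C9: 3-byte form → E2 87 89.
U+10AC: 3-byte form → E1 82 AC.
U+31BF2: 4-byte form → F0 B1 AF B2.
U+D0D9: 3-byte form → ED 83 99.
U+E06B: 3-byte form → EE 81 AB.
U+FC66F: 4-byte form → F3 BC 99 AF.
Concatenated (20 bytes): E2 87 89 E1 82 AC F0 B1 AF B2 ED 83 99 EE 81 AB F3 BC 99 AF.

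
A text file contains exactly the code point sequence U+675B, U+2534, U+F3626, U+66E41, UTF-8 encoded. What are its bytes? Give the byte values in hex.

U+675B: 3-byte form → E6 9D 9B.
U+2534: 3-byte form → E2 94 B4.
U+F3626: 4-byte form → F3 B3 98 A6.
U+66E41: 4-byte form → F1 A6 B9 81.
Concatenated (14 bytes): E6 9D 9B E2 94 B4 F3 B3 98 A6 F1 A6 B9 81.

E6 9D 9B E2 94 B4 F3 B3 98 A6 F1 A6 B9 81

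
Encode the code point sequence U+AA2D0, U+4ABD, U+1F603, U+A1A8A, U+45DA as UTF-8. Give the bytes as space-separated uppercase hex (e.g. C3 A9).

U+AA2D0: 4-byte form → F2 AA 8B 90.
U+4ABD: 3-byte form → E4 AA BD.
U+1F603: 4-byte form → F0 9F 98 83.
U+A1A8A: 4-byte form → F2 A1 AA 8A.
U+45DA: 3-byte form → E4 97 9A.
Concatenated (18 bytes): F2 AA 8B 90 E4 AA BD F0 9F 98 83 F2 A1 AA 8A E4 97 9A.

F2 AA 8B 90 E4 AA BD F0 9F 98 83 F2 A1 AA 8A E4 97 9A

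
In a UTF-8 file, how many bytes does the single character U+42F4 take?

U+42F4 = 0x42F4. UTF-8 uses 1 byte below 0x80, 2 below 0x800, 3 below 0x10000, 4 up to 0x10FFFF. 0x42F4 is in U+0800–U+FFFF → 3 bytes.

3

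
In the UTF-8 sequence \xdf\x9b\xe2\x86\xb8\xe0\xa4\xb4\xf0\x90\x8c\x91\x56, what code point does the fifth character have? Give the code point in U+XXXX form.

U+0056

Offset 0: leading byte 0xDF = 11011111 → 2-byte char #1 = DF 9B.
Offset 2: leading byte 0xE2 = 11100010 → 3-byte char #2 = E2 86 B8.
Offset 5: leading byte 0xE0 = 11100000 → 3-byte char #3 = E0 A4 B4.
Offset 8: leading byte 0xF0 = 11110000 → 4-byte char #4 = F0 90 8C 91.
Offset 12: leading byte 0x56 = 01010110 → 1-byte char #5 = 56.
Leading byte 0x56 = 01010110 matches 0xxxxxxx → 1-byte sequence.
Byte 1: 0x56 = 01010110, payload 1010110 (7 bits).
Concatenate: 1010110 = 0x56 (7 bits → U+0056).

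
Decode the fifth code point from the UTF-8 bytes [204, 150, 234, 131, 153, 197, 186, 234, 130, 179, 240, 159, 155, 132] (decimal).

U+1F6C4

Offset 0: leading byte 0xCC = 11001100 → 2-byte char #1 = CC 96.
Offset 2: leading byte 0xEA = 11101010 → 3-byte char #2 = EA 83 99.
Offset 5: leading byte 0xC5 = 11000101 → 2-byte char #3 = C5 BA.
Offset 7: leading byte 0xEA = 11101010 → 3-byte char #4 = EA 82 B3.
Offset 10: leading byte 0xF0 = 11110000 → 4-byte char #5 = F0 9F 9B 84.
Leading byte 0xF0 = 11110000 matches 11110xxx → 4-byte sequence.
Byte 1: 0xF0 = 11110000, payload 000 (3 bits).
Byte 2: 0x9F = 10011111 (10xxxxxx ✓), payload 011111.
Byte 3: 0x9B = 10011011 (10xxxxxx ✓), payload 011011.
Byte 4: 0x84 = 10000100 (10xxxxxx ✓), payload 000100.
Concatenate: 000011111011011000100 = 0x1F6C4 (21 bits → U+1F6C4).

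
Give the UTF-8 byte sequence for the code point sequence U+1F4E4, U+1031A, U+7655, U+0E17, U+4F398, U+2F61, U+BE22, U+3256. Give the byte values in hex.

U+1F4E4: 4-byte form → F0 9F 93 A4.
U+1031A: 4-byte form → F0 90 8C 9A.
U+7655: 3-byte form → E7 99 95.
U+0E17: 3-byte form → E0 B8 97.
U+4F398: 4-byte form → F1 8F 8E 98.
U+2F61: 3-byte form → E2 BD A1.
U+BE22: 3-byte form → EB B8 A2.
U+3256: 3-byte form → E3 89 96.
Concatenated (27 bytes): F0 9F 93 A4 F0 90 8C 9A E7 99 95 E0 B8 97 F1 8F 8E 98 E2 BD A1 EB B8 A2 E3 89 96.

F0 9F 93 A4 F0 90 8C 9A E7 99 95 E0 B8 97 F1 8F 8E 98 E2 BD A1 EB B8 A2 E3 89 96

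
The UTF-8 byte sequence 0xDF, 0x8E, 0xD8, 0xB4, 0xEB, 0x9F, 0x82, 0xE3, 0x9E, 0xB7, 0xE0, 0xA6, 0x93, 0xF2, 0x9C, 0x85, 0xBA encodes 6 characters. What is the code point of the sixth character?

U+9C17A

Offset 0: leading byte 0xDF = 11011111 → 2-byte char #1 = DF 8E.
Offset 2: leading byte 0xD8 = 11011000 → 2-byte char #2 = D8 B4.
Offset 4: leading byte 0xEB = 11101011 → 3-byte char #3 = EB 9F 82.
Offset 7: leading byte 0xE3 = 11100011 → 3-byte char #4 = E3 9E B7.
Offset 10: leading byte 0xE0 = 11100000 → 3-byte char #5 = E0 A6 93.
Offset 13: leading byte 0xF2 = 11110010 → 4-byte char #6 = F2 9C 85 BA.
Leading byte 0xF2 = 11110010 matches 11110xxx → 4-byte sequence.
Byte 1: 0xF2 = 11110010, payload 010 (3 bits).
Byte 2: 0x9C = 10011100 (10xxxxxx ✓), payload 011100.
Byte 3: 0x85 = 10000101 (10xxxxxx ✓), payload 000101.
Byte 4: 0xBA = 10111010 (10xxxxxx ✓), payload 111010.
Concatenate: 010011100000101111010 = 0x9C17A (21 bits → U+9C17A).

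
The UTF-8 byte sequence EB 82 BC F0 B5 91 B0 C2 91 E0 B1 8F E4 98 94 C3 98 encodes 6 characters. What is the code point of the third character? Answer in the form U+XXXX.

Offset 0: leading byte 0xEB = 11101011 → 3-byte char #1 = EB 82 BC.
Offset 3: leading byte 0xF0 = 11110000 → 4-byte char #2 = F0 B5 91 B0.
Offset 7: leading byte 0xC2 = 11000010 → 2-byte char #3 = C2 91.
Leading byte 0xC2 = 11000010 matches 110xxxxx → 2-byte sequence.
Byte 1: 0xC2 = 11000010, payload 00010 (5 bits).
Byte 2: 0x91 = 10010001 (10xxxxxx ✓), payload 010001.
Concatenate: 00010010001 = 0x91 (11 bits → U+0091).

U+0091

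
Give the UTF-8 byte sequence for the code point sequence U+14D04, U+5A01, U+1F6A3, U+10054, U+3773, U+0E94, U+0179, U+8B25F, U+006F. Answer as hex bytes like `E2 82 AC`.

F0 94 B4 84 E5 A8 81 F0 9F 9A A3 F0 90 81 94 E3 9D B3 E0 BA 94 C5 B9 F2 8B 89 9F 6F

U+14D04: 4-byte form → F0 94 B4 84.
U+5A01: 3-byte form → E5 A8 81.
U+1F6A3: 4-byte form → F0 9F 9A A3.
U+10054: 4-byte form → F0 90 81 94.
U+3773: 3-byte form → E3 9D B3.
U+0E94: 3-byte form → E0 BA 94.
U+0179: 2-byte form → C5 B9.
U+8B25F: 4-byte form → F2 8B 89 9F.
U+006F: 1-byte form → 6F.
Concatenated (28 bytes): F0 94 B4 84 E5 A8 81 F0 9F 9A A3 F0 90 81 94 E3 9D B3 E0 BA 94 C5 B9 F2 8B 89 9F 6F.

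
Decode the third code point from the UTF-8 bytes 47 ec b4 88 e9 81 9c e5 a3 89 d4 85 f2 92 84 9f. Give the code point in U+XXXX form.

Offset 0: leading byte 0x47 = 01000111 → 1-byte char #1 = 47.
Offset 1: leading byte 0xEC = 11101100 → 3-byte char #2 = EC B4 88.
Offset 4: leading byte 0xE9 = 11101001 → 3-byte char #3 = E9 81 9C.
Leading byte 0xE9 = 11101001 matches 1110xxxx → 3-byte sequence.
Byte 1: 0xE9 = 11101001, payload 1001 (4 bits).
Byte 2: 0x81 = 10000001 (10xxxxxx ✓), payload 000001.
Byte 3: 0x9C = 10011100 (10xxxxxx ✓), payload 011100.
Concatenate: 1001000001011100 = 0x905C (16 bits → U+905C).

U+905C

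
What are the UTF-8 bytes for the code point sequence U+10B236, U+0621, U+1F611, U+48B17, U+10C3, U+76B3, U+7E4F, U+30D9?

F4 8B 88 B6 D8 A1 F0 9F 98 91 F1 88 AC 97 E1 83 83 E7 9A B3 E7 B9 8F E3 83 99

U+10B236: 4-byte form → F4 8B 88 B6.
U+0621: 2-byte form → D8 A1.
U+1F611: 4-byte form → F0 9F 98 91.
U+48B17: 4-byte form → F1 88 AC 97.
U+10C3: 3-byte form → E1 83 83.
U+76B3: 3-byte form → E7 9A B3.
U+7E4F: 3-byte form → E7 B9 8F.
U+30D9: 3-byte form → E3 83 99.
Concatenated (26 bytes): F4 8B 88 B6 D8 A1 F0 9F 98 91 F1 88 AC 97 E1 83 83 E7 9A B3 E7 B9 8F E3 83 99.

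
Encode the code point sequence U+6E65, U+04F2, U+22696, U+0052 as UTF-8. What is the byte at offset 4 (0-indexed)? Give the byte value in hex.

0xB2

U+6E65 → 3-byte form E6 B9 A5 at offsets 0–2.
U+04F2 → 2-byte form D3 B2 at offsets 3–4.
Offset 4 falls in char 2's range; it's byte 2 of D3 B2 = 0xB2.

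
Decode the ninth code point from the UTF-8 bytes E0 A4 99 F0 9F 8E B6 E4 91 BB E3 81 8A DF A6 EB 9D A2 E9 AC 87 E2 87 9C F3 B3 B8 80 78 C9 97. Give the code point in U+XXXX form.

U+F3E00

Offset 0: leading byte 0xE0 = 11100000 → 3-byte char #1 = E0 A4 99.
Offset 3: leading byte 0xF0 = 11110000 → 4-byte char #2 = F0 9F 8E B6.
Offset 7: leading byte 0xE4 = 11100100 → 3-byte char #3 = E4 91 BB.
Offset 10: leading byte 0xE3 = 11100011 → 3-byte char #4 = E3 81 8A.
Offset 13: leading byte 0xDF = 11011111 → 2-byte char #5 = DF A6.
Offset 15: leading byte 0xEB = 11101011 → 3-byte char #6 = EB 9D A2.
Offset 18: leading byte 0xE9 = 11101001 → 3-byte char #7 = E9 AC 87.
Offset 21: leading byte 0xE2 = 11100010 → 3-byte char #8 = E2 87 9C.
Offset 24: leading byte 0xF3 = 11110011 → 4-byte char #9 = F3 B3 B8 80.
Leading byte 0xF3 = 11110011 matches 11110xxx → 4-byte sequence.
Byte 1: 0xF3 = 11110011, payload 011 (3 bits).
Byte 2: 0xB3 = 10110011 (10xxxxxx ✓), payload 110011.
Byte 3: 0xB8 = 10111000 (10xxxxxx ✓), payload 111000.
Byte 4: 0x80 = 10000000 (10xxxxxx ✓), payload 000000.
Concatenate: 011110011111000000000 = 0xF3E00 (21 bits → U+F3E00).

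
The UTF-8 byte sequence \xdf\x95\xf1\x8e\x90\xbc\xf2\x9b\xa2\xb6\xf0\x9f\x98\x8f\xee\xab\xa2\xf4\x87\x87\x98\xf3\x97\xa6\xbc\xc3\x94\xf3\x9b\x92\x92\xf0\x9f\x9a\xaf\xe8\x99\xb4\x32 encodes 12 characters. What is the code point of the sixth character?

Offset 0: leading byte 0xDF = 11011111 → 2-byte char #1 = DF 95.
Offset 2: leading byte 0xF1 = 11110001 → 4-byte char #2 = F1 8E 90 BC.
Offset 6: leading byte 0xF2 = 11110010 → 4-byte char #3 = F2 9B A2 B6.
Offset 10: leading byte 0xF0 = 11110000 → 4-byte char #4 = F0 9F 98 8F.
Offset 14: leading byte 0xEE = 11101110 → 3-byte char #5 = EE AB A2.
Offset 17: leading byte 0xF4 = 11110100 → 4-byte char #6 = F4 87 87 98.
Leading byte 0xF4 = 11110100 matches 11110xxx → 4-byte sequence.
Byte 1: 0xF4 = 11110100, payload 100 (3 bits).
Byte 2: 0x87 = 10000111 (10xxxxxx ✓), payload 000111.
Byte 3: 0x87 = 10000111 (10xxxxxx ✓), payload 000111.
Byte 4: 0x98 = 10011000 (10xxxxxx ✓), payload 011000.
Concatenate: 100000111000111011000 = 0x1071D8 (21 bits → U+1071D8).

U+1071D8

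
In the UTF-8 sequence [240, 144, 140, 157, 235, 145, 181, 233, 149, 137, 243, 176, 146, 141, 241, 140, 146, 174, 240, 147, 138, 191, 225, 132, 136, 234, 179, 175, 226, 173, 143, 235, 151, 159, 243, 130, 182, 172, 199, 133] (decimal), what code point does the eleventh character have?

U+C2DAC

Offset 0: leading byte 0xF0 = 11110000 → 4-byte char #1 = F0 90 8C 9D.
Offset 4: leading byte 0xEB = 11101011 → 3-byte char #2 = EB 91 B5.
Offset 7: leading byte 0xE9 = 11101001 → 3-byte char #3 = E9 95 89.
Offset 10: leading byte 0xF3 = 11110011 → 4-byte char #4 = F3 B0 92 8D.
Offset 14: leading byte 0xF1 = 11110001 → 4-byte char #5 = F1 8C 92 AE.
Offset 18: leading byte 0xF0 = 11110000 → 4-byte char #6 = F0 93 8A BF.
Offset 22: leading byte 0xE1 = 11100001 → 3-byte char #7 = E1 84 88.
Offset 25: leading byte 0xEA = 11101010 → 3-byte char #8 = EA B3 AF.
Offset 28: leading byte 0xE2 = 11100010 → 3-byte char #9 = E2 AD 8F.
Offset 31: leading byte 0xEB = 11101011 → 3-byte char #10 = EB 97 9F.
Offset 34: leading byte 0xF3 = 11110011 → 4-byte char #11 = F3 82 B6 AC.
Leading byte 0xF3 = 11110011 matches 11110xxx → 4-byte sequence.
Byte 1: 0xF3 = 11110011, payload 011 (3 bits).
Byte 2: 0x82 = 10000010 (10xxxxxx ✓), payload 000010.
Byte 3: 0xB6 = 10110110 (10xxxxxx ✓), payload 110110.
Byte 4: 0xAC = 10101100 (10xxxxxx ✓), payload 101100.
Concatenate: 011000010110110101100 = 0xC2DAC (21 bits → U+C2DAC).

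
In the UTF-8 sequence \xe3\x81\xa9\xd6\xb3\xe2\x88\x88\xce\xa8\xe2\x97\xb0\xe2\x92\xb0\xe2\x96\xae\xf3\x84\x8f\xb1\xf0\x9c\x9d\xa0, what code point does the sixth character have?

U+24B0

Offset 0: leading byte 0xE3 = 11100011 → 3-byte char #1 = E3 81 A9.
Offset 3: leading byte 0xD6 = 11010110 → 2-byte char #2 = D6 B3.
Offset 5: leading byte 0xE2 = 11100010 → 3-byte char #3 = E2 88 88.
Offset 8: leading byte 0xCE = 11001110 → 2-byte char #4 = CE A8.
Offset 10: leading byte 0xE2 = 11100010 → 3-byte char #5 = E2 97 B0.
Offset 13: leading byte 0xE2 = 11100010 → 3-byte char #6 = E2 92 B0.
Leading byte 0xE2 = 11100010 matches 1110xxxx → 3-byte sequence.
Byte 1: 0xE2 = 11100010, payload 0010 (4 bits).
Byte 2: 0x92 = 10010010 (10xxxxxx ✓), payload 010010.
Byte 3: 0xB0 = 10110000 (10xxxxxx ✓), payload 110000.
Concatenate: 0010010010110000 = 0x24B0 (16 bits → U+24B0).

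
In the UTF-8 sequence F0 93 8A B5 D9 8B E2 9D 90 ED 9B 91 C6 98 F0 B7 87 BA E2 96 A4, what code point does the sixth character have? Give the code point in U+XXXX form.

U+371FA

Offset 0: leading byte 0xF0 = 11110000 → 4-byte char #1 = F0 93 8A B5.
Offset 4: leading byte 0xD9 = 11011001 → 2-byte char #2 = D9 8B.
Offset 6: leading byte 0xE2 = 11100010 → 3-byte char #3 = E2 9D 90.
Offset 9: leading byte 0xED = 11101101 → 3-byte char #4 = ED 9B 91.
Offset 12: leading byte 0xC6 = 11000110 → 2-byte char #5 = C6 98.
Offset 14: leading byte 0xF0 = 11110000 → 4-byte char #6 = F0 B7 87 BA.
Leading byte 0xF0 = 11110000 matches 11110xxx → 4-byte sequence.
Byte 1: 0xF0 = 11110000, payload 000 (3 bits).
Byte 2: 0xB7 = 10110111 (10xxxxxx ✓), payload 110111.
Byte 3: 0x87 = 10000111 (10xxxxxx ✓), payload 000111.
Byte 4: 0xBA = 10111010 (10xxxxxx ✓), payload 111010.
Concatenate: 000110111000111111010 = 0x371FA (21 bits → U+371FA).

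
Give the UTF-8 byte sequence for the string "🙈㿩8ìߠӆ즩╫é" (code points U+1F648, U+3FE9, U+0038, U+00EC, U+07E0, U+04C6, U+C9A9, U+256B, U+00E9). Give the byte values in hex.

F0 9F 99 88 E3 BF A9 38 C3 AC DF A0 D3 86 EC A6 A9 E2 95 AB C3 A9

U+1F648: 4-byte form → F0 9F 99 88.
U+3FE9: 3-byte form → E3 BF A9.
U+0038: 1-byte form → 38.
U+00EC: 2-byte form → C3 AC.
U+07E0: 2-byte form → DF A0.
U+04C6: 2-byte form → D3 86.
U+C9A9: 3-byte form → EC A6 A9.
U+256B: 3-byte form → E2 95 AB.
U+00E9: 2-byte form → C3 A9.
Concatenated (22 bytes): F0 9F 99 88 E3 BF A9 38 C3 AC DF A0 D3 86 EC A6 A9 E2 95 AB C3 A9.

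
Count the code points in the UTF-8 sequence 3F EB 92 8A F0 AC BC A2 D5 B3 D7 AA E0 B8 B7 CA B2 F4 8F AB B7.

Byte at offset 0: 0x3F = 00111111 → 1-byte char (#1). Advance 1.
Byte at offset 1: 0xEB = 11101011 → 3-byte char (#2). Advance 3.
Byte at offset 4: 0xF0 = 11110000 → 4-byte char (#3). Advance 4.
Byte at offset 8: 0xD5 = 11010101 → 2-byte char (#4). Advance 2.
Byte at offset 10: 0xD7 = 11010111 → 2-byte char (#5). Advance 2.
Byte at offset 12: 0xE0 = 11100000 → 3-byte char (#6). Advance 3.
Byte at offset 15: 0xCA = 11001010 → 2-byte char (#7). Advance 2.
Byte at offset 17: 0xF4 = 11110100 → 4-byte char (#8). Advance 4.
Reached end at offset 21 after 8 code points.

8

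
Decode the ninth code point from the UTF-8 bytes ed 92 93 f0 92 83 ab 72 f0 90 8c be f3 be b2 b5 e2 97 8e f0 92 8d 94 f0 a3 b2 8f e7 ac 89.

Offset 0: leading byte 0xED = 11101101 → 3-byte char #1 = ED 92 93.
Offset 3: leading byte 0xF0 = 11110000 → 4-byte char #2 = F0 92 83 AB.
Offset 7: leading byte 0x72 = 01110010 → 1-byte char #3 = 72.
Offset 8: leading byte 0xF0 = 11110000 → 4-byte char #4 = F0 90 8C BE.
Offset 12: leading byte 0xF3 = 11110011 → 4-byte char #5 = F3 BE B2 B5.
Offset 16: leading byte 0xE2 = 11100010 → 3-byte char #6 = E2 97 8E.
Offset 19: leading byte 0xF0 = 11110000 → 4-byte char #7 = F0 92 8D 94.
Offset 23: leading byte 0xF0 = 11110000 → 4-byte char #8 = F0 A3 B2 8F.
Offset 27: leading byte 0xE7 = 11100111 → 3-byte char #9 = E7 AC 89.
Leading byte 0xE7 = 11100111 matches 1110xxxx → 3-byte sequence.
Byte 1: 0xE7 = 11100111, payload 0111 (4 bits).
Byte 2: 0xAC = 10101100 (10xxxxxx ✓), payload 101100.
Byte 3: 0x89 = 10001001 (10xxxxxx ✓), payload 001001.
Concatenate: 0111101100001001 = 0x7B09 (16 bits → U+7B09).

U+7B09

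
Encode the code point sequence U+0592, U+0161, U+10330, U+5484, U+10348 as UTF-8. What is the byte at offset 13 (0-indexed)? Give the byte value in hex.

0x8D

U+0592 → 2-byte form D6 92 at offsets 0–1.
U+0161 → 2-byte form C5 A1 at offsets 2–3.
U+10330 → 4-byte form F0 90 8C B0 at offsets 4–7.
U+5484 → 3-byte form E5 92 84 at offsets 8–10.
U+10348 → 4-byte form F0 90 8D 88 at offsets 11–14.
Offset 13 falls in char 5's range; it's byte 3 of F0 90 8D 88 = 0x8D.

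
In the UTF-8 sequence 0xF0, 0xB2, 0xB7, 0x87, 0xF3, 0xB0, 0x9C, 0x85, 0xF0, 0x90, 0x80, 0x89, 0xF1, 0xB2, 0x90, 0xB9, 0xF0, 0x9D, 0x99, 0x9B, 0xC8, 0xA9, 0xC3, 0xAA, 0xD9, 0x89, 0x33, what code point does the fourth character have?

U+72439

Offset 0: leading byte 0xF0 = 11110000 → 4-byte char #1 = F0 B2 B7 87.
Offset 4: leading byte 0xF3 = 11110011 → 4-byte char #2 = F3 B0 9C 85.
Offset 8: leading byte 0xF0 = 11110000 → 4-byte char #3 = F0 90 80 89.
Offset 12: leading byte 0xF1 = 11110001 → 4-byte char #4 = F1 B2 90 B9.
Leading byte 0xF1 = 11110001 matches 11110xxx → 4-byte sequence.
Byte 1: 0xF1 = 11110001, payload 001 (3 bits).
Byte 2: 0xB2 = 10110010 (10xxxxxx ✓), payload 110010.
Byte 3: 0x90 = 10010000 (10xxxxxx ✓), payload 010000.
Byte 4: 0xB9 = 10111001 (10xxxxxx ✓), payload 111001.
Concatenate: 001110010010000111001 = 0x72439 (21 bits → U+72439).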